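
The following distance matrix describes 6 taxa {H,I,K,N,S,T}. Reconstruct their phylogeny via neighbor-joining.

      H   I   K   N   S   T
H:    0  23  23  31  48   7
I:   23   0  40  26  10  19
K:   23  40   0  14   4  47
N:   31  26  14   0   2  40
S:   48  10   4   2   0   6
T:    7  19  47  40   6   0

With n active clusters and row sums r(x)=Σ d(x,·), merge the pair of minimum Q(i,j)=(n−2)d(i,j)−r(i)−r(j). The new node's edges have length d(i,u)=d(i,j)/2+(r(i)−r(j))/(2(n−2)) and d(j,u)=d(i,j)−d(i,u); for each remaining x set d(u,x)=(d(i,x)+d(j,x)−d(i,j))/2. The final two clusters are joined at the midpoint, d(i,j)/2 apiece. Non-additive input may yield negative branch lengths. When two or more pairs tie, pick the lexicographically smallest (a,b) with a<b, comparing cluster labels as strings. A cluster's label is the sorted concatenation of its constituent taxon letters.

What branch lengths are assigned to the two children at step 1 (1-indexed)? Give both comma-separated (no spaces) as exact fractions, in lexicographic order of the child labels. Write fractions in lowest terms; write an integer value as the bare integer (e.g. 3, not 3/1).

1. join H+T (d=7, Q=-223) ⇒ HT; edges |H|=41/8, |T|=15/8
  updated: d(HT,I)=35/2, d(HT,K)=63/2, d(HT,N)=32, d(HT,S)=47/2
2. join HT+I (d=35/2, Q=-291/2) ⇒ HIT; edges |HT|=127/12, |I|=83/12
  updated: d(HIT,K)=27, d(HIT,N)=81/4, d(HIT,S)=8
3. join HIT+S (d=8, Q=-213/4) ⇒ HIST; edges |HIT|=229/16, |S|=-101/16
  updated: d(HIST,K)=23/2, d(HIST,N)=57/8
4. join HIST+K (d=23/2, Q=-261/8) ⇒ HIKST; edges |HIST|=37/16, |K|=147/16
  updated: d(HIKST,N)=77/16
5. join HIKST+N (d=77/16) ⇒ HIKNST; edges |HIKST|=77/32, |N|=77/32
final tree: (((((H:41/8,T:15/8):127/12,I:83/12):229/16,S:-101/16):37/16,K:147/16):77/32,N:77/32)
total length: 781/16

41/8,15/8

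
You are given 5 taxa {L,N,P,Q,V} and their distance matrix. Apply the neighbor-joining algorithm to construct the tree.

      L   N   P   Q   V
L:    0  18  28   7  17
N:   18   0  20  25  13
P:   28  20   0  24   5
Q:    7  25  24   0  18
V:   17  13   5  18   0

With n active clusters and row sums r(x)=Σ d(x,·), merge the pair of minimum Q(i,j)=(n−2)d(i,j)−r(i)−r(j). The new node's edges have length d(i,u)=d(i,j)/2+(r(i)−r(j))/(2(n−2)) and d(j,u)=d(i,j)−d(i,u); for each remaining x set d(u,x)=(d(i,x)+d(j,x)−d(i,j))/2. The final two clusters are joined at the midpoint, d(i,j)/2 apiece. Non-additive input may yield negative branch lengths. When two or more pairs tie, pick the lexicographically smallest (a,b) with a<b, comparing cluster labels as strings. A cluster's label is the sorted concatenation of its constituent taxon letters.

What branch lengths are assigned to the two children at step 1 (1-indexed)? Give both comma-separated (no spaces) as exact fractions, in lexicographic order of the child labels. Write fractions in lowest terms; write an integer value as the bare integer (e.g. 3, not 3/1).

iteration 1: select L,Q (d=7, Q=-123); attach at lengths (17/6, 25/6); label the merged cluster LQ
  updated: d(LQ,N)=18, d(LQ,P)=45/2, d(LQ,V)=14
iteration 2: select LQ,N (d=18, Q=-139/2); attach at lengths (79/8, 65/8); label the merged cluster LNQ
  updated: d(LNQ,P)=49/4, d(LNQ,V)=9/2
iteration 3: select LNQ,P (d=49/4, Q=-87/4); attach at lengths (47/8, 51/8); label the merged cluster LNPQ
  updated: d(LNPQ,V)=-11/8
iteration 4: select LNPQ,V (d=-11/8); attach at lengths (-11/16, -11/16); label the merged cluster LNPQV
final tree: ((((L:17/6,Q:25/6):79/8,N:65/8):47/8,P:51/8):-11/16,V:-11/16)
total length: 287/8

17/6,25/6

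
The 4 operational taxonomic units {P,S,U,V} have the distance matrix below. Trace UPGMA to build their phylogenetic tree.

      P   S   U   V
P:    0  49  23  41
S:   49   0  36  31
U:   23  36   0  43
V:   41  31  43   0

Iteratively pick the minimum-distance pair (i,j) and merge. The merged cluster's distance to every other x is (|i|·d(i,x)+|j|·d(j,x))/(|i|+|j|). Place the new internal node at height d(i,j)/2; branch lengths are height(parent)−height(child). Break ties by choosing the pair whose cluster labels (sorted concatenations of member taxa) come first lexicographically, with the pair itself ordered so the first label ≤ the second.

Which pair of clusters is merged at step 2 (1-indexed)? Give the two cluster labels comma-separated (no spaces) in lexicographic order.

step 1: merge (P,U) at d=23; branch lengths P→23/2, U→23/2; new cluster PU
  updated: d(PU,S)=85/2, d(PU,V)=42
step 2: merge (S,V) at d=31; branch lengths S→31/2, V→31/2; new cluster SV
  updated: d(PU,SV)=169/4
step 3: merge (PU,SV) at d=169/4; branch lengths PU→77/8, SV→45/8; new cluster PSUV
final tree: ((P:23/2,U:23/2):77/8,(S:31/2,V:31/2):45/8)
total length: 277/4

S,V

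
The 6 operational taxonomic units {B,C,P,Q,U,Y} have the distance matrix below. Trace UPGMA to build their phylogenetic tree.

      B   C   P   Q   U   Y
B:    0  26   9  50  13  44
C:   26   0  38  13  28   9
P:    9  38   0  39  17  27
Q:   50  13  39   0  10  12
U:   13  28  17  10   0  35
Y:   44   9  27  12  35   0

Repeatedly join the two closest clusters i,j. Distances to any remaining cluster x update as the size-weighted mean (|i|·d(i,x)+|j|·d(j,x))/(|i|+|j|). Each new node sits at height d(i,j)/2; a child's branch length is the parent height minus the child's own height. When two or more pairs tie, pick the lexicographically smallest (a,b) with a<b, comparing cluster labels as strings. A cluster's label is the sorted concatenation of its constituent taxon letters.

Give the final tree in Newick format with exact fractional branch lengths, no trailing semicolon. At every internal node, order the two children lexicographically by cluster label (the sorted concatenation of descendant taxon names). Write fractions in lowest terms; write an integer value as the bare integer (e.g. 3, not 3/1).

step 1: merge (B,P) at d=9; branch lengths B→9/2, P→9/2; new cluster BP
  updated: d(BP,C)=32, d(BP,Q)=89/2, d(BP,U)=15, d(BP,Y)=71/2
step 2: merge (C,Y) at d=9; branch lengths C→9/2, Y→9/2; new cluster CY
  updated: d(BP,CY)=135/4, d(CY,Q)=25/2, d(CY,U)=63/2
step 3: merge (Q,U) at d=10; branch lengths Q→5, U→5; new cluster QU
  updated: d(BP,QU)=119/4, d(CY,QU)=22
step 4: merge (CY,QU) at d=22; branch lengths CY→13/2, QU→6; new cluster CQUY
  updated: d(BP,CQUY)=127/4
step 5: merge (BP,CQUY) at d=127/4; branch lengths BP→91/8, CQUY→39/8; new cluster BCPQUY
final tree: ((B:9/2,P:9/2):91/8,((C:9/2,Y:9/2):13/2,(Q:5,U:5):6):39/8)
total length: 227/4

((B:9/2,P:9/2):91/8,((C:9/2,Y:9/2):13/2,(Q:5,U:5):6):39/8)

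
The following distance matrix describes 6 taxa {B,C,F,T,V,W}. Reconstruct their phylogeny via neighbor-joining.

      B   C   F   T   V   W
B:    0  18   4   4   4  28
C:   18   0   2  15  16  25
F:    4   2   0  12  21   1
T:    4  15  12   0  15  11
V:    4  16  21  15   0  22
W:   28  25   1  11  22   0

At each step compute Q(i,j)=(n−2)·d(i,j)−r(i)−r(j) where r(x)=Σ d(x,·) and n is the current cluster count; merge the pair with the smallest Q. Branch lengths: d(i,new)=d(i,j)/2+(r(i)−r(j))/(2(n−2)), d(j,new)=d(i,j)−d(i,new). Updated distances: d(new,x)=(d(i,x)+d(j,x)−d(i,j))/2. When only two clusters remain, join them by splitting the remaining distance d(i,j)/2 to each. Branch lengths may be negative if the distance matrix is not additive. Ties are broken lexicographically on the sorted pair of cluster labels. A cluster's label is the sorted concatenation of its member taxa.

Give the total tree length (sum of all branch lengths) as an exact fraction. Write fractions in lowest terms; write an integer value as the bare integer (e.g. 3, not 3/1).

step 1: merge (F,W) at d=1, Q=-123; branch lengths F→-43/8, W→51/8; new cluster FW
  updated: d(B,FW)=31/2, d(C,FW)=13, d(FW,T)=11, d(FW,V)=21
step 2: merge (B,V) at d=4, Q=-171/2; branch lengths B→-5/12, V→53/12; new cluster BV
  updated: d(BV,C)=15, d(BV,FW)=65/4, d(BV,T)=15/2
step 3: merge (BV,T) at d=15/2, Q=-229/4; branch lengths BV→81/16, T→39/16; new cluster BTV
  updated: d(BTV,C)=45/4, d(BTV,FW)=79/8
step 4: merge (BTV,C) at d=45/4, Q=-273/8; branch lengths BTV→65/16, C→115/16; new cluster BCTV
  updated: d(BCTV,FW)=93/16
step 5: merge (BCTV,FW) at d=93/16; branch lengths BCTV→93/32, FW→93/32; new cluster BCFTVW
final tree: ((((B:-5/12,V:53/12):81/16,T:39/16):65/16,C:115/16):93/32,(F:-43/8,W:51/8):93/32)
total length: 473/16

473/16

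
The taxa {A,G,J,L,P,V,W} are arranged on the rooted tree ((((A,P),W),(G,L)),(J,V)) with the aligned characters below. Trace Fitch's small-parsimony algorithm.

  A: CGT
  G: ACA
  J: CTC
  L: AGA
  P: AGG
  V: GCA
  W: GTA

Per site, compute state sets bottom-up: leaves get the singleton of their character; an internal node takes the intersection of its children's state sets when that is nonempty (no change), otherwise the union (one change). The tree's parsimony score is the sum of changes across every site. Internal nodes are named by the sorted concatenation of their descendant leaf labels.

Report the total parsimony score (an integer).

11

[col 0] AP: children A:{C}, P:{A} ∪→ {A,C}; cost 1
[col 0] APW: children AP:{A,C}, W:{G} ∪→ {A,C,G}; cost 1
[col 0] GL: children G:{A}, L:{A} ∩→ {A}; cost 0
[col 0] AGLPW: children APW:{A,C,G}, GL:{A} ∩→ {A}; cost 0
[col 0] JV: children J:{C}, V:{G} ∪→ {C,G}; cost 1
[col 0] AGJLPVW: children AGLPW:{A}, JV:{C,G} ∪→ {A,C,G}; cost 1
[col 1] AP: children A:{G}, P:{G} ∩→ {G}; cost 0
[col 1] APW: children AP:{G}, W:{T} ∪→ {G,T}; cost 1
[col 1] GL: children G:{C}, L:{G} ∪→ {C,G}; cost 1
[col 1] AGLPW: children APW:{G,T}, GL:{C,G} ∩→ {G}; cost 0
[col 1] JV: children J:{T}, V:{C} ∪→ {C,T}; cost 1
[col 1] AGJLPVW: children AGLPW:{G}, JV:{C,T} ∪→ {C,G,T}; cost 1
[col 2] AP: children A:{T}, P:{G} ∪→ {G,T}; cost 1
[col 2] APW: children AP:{G,T}, W:{A} ∪→ {A,G,T}; cost 1
[col 2] GL: children G:{A}, L:{A} ∩→ {A}; cost 0
[col 2] AGLPW: children APW:{A,G,T}, GL:{A} ∩→ {A}; cost 0
[col 2] JV: children J:{C}, V:{A} ∪→ {A,C}; cost 1
[col 2] AGJLPVW: children AGLPW:{A}, JV:{A,C} ∩→ {A}; cost 0
per-site changes: [4, 4, 3]; total = 11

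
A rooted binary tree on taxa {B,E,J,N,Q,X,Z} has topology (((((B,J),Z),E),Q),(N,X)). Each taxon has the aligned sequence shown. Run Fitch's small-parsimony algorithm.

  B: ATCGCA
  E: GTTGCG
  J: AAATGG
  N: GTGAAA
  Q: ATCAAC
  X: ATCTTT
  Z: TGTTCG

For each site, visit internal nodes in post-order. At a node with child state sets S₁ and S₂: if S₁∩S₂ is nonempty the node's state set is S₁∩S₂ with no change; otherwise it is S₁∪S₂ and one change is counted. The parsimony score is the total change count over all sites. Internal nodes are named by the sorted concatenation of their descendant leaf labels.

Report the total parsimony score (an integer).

20

[col 0] BJ: children B:{A}, J:{A} ∩→ {A}; cost 0
[col 0] BJZ: children BJ:{A}, Z:{T} ∪→ {A,T}; cost 1
[col 0] BEJZ: children BJZ:{A,T}, E:{G} ∪→ {A,G,T}; cost 1
[col 0] BEJQZ: children BEJZ:{A,G,T}, Q:{A} ∩→ {A}; cost 0
[col 0] NX: children N:{G}, X:{A} ∪→ {A,G}; cost 1
[col 0] BEJNQXZ: children BEJQZ:{A}, NX:{A,G} ∩→ {A}; cost 0
[col 1] BJ: children B:{T}, J:{A} ∪→ {A,T}; cost 1
[col 1] BJZ: children BJ:{A,T}, Z:{G} ∪→ {A,G,T}; cost 1
[col 1] BEJZ: children BJZ:{A,G,T}, E:{T} ∩→ {T}; cost 0
[col 1] BEJQZ: children BEJZ:{T}, Q:{T} ∩→ {T}; cost 0
[col 1] NX: children N:{T}, X:{T} ∩→ {T}; cost 0
[col 1] BEJNQXZ: children BEJQZ:{T}, NX:{T} ∩→ {T}; cost 0
[col 2] BJ: children B:{C}, J:{A} ∪→ {A,C}; cost 1
[col 2] BJZ: children BJ:{A,C}, Z:{T} ∪→ {A,C,T}; cost 1
[col 2] BEJZ: children BJZ:{A,C,T}, E:{T} ∩→ {T}; cost 0
[col 2] BEJQZ: children BEJZ:{T}, Q:{C} ∪→ {C,T}; cost 1
[col 2] NX: children N:{G}, X:{C} ∪→ {C,G}; cost 1
[col 2] BEJNQXZ: children BEJQZ:{C,T}, NX:{C,G} ∩→ {C}; cost 0
[col 3] BJ: children B:{G}, J:{T} ∪→ {G,T}; cost 1
[col 3] BJZ: children BJ:{G,T}, Z:{T} ∩→ {T}; cost 0
[col 3] BEJZ: children BJZ:{T}, E:{G} ∪→ {G,T}; cost 1
[col 3] BEJQZ: children BEJZ:{G,T}, Q:{A} ∪→ {A,G,T}; cost 1
[col 3] NX: children N:{A}, X:{T} ∪→ {A,T}; cost 1
[col 3] BEJNQXZ: children BEJQZ:{A,G,T}, NX:{A,T} ∩→ {A,T}; cost 0
[col 4] BJ: children B:{C}, J:{G} ∪→ {C,G}; cost 1
[col 4] BJZ: children BJ:{C,G}, Z:{C} ∩→ {C}; cost 0
[col 4] BEJZ: children BJZ:{C}, E:{C} ∩→ {C}; cost 0
[col 4] BEJQZ: children BEJZ:{C}, Q:{A} ∪→ {A,C}; cost 1
[col 4] NX: children N:{A}, X:{T} ∪→ {A,T}; cost 1
[col 4] BEJNQXZ: children BEJQZ:{A,C}, NX:{A,T} ∩→ {A}; cost 0
[col 5] BJ: children B:{A}, J:{G} ∪→ {A,G}; cost 1
[col 5] BJZ: children BJ:{A,G}, Z:{G} ∩→ {G}; cost 0
[col 5] BEJZ: children BJZ:{G}, E:{G} ∩→ {G}; cost 0
[col 5] BEJQZ: children BEJZ:{G}, Q:{C} ∪→ {C,G}; cost 1
[col 5] NX: children N:{A}, X:{T} ∪→ {A,T}; cost 1
[col 5] BEJNQXZ: children BEJQZ:{C,G}, NX:{A,T} ∪→ {A,C,G,T}; cost 1
per-site changes: [3, 2, 4, 4, 3, 4]; total = 20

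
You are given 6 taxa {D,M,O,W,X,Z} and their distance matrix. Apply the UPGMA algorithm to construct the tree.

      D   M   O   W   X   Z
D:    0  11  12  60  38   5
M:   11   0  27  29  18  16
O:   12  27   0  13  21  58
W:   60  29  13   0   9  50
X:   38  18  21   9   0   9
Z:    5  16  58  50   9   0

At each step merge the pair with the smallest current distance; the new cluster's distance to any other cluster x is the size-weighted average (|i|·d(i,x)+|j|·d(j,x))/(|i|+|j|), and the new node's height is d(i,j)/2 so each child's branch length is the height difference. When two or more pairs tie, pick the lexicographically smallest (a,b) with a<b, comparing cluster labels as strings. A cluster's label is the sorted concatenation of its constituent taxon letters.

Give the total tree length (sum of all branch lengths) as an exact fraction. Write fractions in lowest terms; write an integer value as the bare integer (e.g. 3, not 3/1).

2005/36

iteration 1: select D,Z (d=5); attach at lengths (5/2, 5/2); label the merged cluster DZ
  updated: d(DZ,M)=27/2, d(DZ,O)=35, d(DZ,W)=55, d(DZ,X)=47/2
iteration 2: select W,X (d=9); attach at lengths (9/2, 9/2); label the merged cluster WX
  updated: d(DZ,WX)=157/4, d(M,WX)=47/2, d(O,WX)=17
iteration 3: select DZ,M (d=27/2); attach at lengths (17/4, 27/4); label the merged cluster DMZ
  updated: d(DMZ,O)=97/3, d(DMZ,WX)=34
iteration 4: select O,WX (d=17); attach at lengths (17/2, 4); label the merged cluster OWX
  updated: d(DMZ,OWX)=301/9
iteration 5: select DMZ,OWX (d=301/9); attach at lengths (359/36, 74/9); label the merged cluster DMOWXZ
final tree: (((D:5/2,Z:5/2):17/4,M:27/4):359/36,(O:17/2,(W:9/2,X:9/2):4):74/9)
total length: 2005/36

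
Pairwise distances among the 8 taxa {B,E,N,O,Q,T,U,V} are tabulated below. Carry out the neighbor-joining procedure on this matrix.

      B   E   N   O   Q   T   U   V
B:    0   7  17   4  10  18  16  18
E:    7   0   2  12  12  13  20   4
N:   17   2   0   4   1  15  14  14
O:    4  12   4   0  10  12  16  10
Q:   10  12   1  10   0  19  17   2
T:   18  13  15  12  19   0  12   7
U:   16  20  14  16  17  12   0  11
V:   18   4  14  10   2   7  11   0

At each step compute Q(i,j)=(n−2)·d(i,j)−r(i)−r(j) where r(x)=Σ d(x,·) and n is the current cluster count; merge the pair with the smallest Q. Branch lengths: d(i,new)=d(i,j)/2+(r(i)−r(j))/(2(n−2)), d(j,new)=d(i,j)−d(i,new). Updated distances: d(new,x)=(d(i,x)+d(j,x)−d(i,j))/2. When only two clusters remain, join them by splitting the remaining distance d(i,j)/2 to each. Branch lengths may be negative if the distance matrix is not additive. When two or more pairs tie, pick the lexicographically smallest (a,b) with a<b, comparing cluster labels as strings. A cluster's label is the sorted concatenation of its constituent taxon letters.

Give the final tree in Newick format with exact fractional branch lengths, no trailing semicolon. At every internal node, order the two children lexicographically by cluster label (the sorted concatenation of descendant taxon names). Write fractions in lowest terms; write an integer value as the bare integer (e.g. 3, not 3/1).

((((B:23/6,O:1/6):141/32,(N:1/20,Q:19/20):107/32):19/32,E:81/32):103/64,((T:75/16,U:117/16):53/24,V:19/24):103/64)

step 1: merge (B,O) at d=4, Q=-134; branch lengths B→23/6, O→1/6; new cluster BO
  updated: d(BO,E)=15/2, d(BO,N)=17/2, d(BO,Q)=8, d(BO,T)=13, d(BO,U)=14, d(BO,V)=12
step 2: merge (N,Q) at d=1, Q=-217/2; branch lengths N→1/20, Q→19/20; new cluster NQ
  updated: d(BO,NQ)=31/4, d(E,NQ)=13/2, d(NQ,T)=33/2, d(NQ,U)=15, d(NQ,V)=15/2
step 3: merge (T,U) at d=12, Q=-171/2; branch lengths T→75/16, U→117/16; new cluster TU
  updated: d(BO,TU)=15/2, d(E,TU)=21/2, d(NQ,TU)=39/4, d(TU,V)=3
step 4: merge (TU,V) at d=3, Q=-193/4; branch lengths TU→53/24, V→19/24; new cluster TUV
  updated: d(BO,TUV)=33/4, d(E,TUV)=23/4, d(NQ,TUV)=57/8
step 5: merge (BO,NQ) at d=31/4, Q=-235/8; branch lengths BO→141/32, NQ→107/32; new cluster BNOQ
  updated: d(BNOQ,E)=25/8, d(BNOQ,TUV)=61/16
step 6: merge (BNOQ,E) at d=25/8, Q=-203/16; branch lengths BNOQ→19/32, E→81/32; new cluster BENOQ
  updated: d(BENOQ,TUV)=103/32
step 7: merge (BENOQ,TUV) at d=103/32; branch lengths BENOQ→103/64, TUV→103/64; new cluster BENOQTUV
final tree: ((((B:23/6,O:1/6):141/32,(N:1/20,Q:19/20):107/32):19/32,E:81/32):103/64,((T:75/16,U:117/16):53/24,V:19/24):103/64)
total length: 1091/32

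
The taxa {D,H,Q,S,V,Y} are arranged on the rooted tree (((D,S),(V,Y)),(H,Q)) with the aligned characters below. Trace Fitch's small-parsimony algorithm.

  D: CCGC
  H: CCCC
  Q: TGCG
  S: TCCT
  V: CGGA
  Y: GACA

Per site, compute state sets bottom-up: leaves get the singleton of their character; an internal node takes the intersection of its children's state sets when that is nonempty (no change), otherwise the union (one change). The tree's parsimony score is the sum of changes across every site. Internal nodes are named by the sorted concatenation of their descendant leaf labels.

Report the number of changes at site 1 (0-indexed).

3

[col 0] DS: children D:{C}, S:{T} ∪→ {C,T}; cost 1
[col 0] VY: children V:{C}, Y:{G} ∪→ {C,G}; cost 1
[col 0] DSVY: children DS:{C,T}, VY:{C,G} ∩→ {C}; cost 0
[col 0] HQ: children H:{C}, Q:{T} ∪→ {C,T}; cost 1
[col 0] DHQSVY: children DSVY:{C}, HQ:{C,T} ∩→ {C}; cost 0
[col 1] DS: children D:{C}, S:{C} ∩→ {C}; cost 0
[col 1] VY: children V:{G}, Y:{A} ∪→ {A,G}; cost 1
[col 1] DSVY: children DS:{C}, VY:{A,G} ∪→ {A,C,G}; cost 1
[col 1] HQ: children H:{C}, Q:{G} ∪→ {C,G}; cost 1
[col 1] DHQSVY: children DSVY:{A,C,G}, HQ:{C,G} ∩→ {C,G}; cost 0
[col 2] DS: children D:{G}, S:{C} ∪→ {C,G}; cost 1
[col 2] VY: children V:{G}, Y:{C} ∪→ {C,G}; cost 1
[col 2] DSVY: children DS:{C,G}, VY:{C,G} ∩→ {C,G}; cost 0
[col 2] HQ: children H:{C}, Q:{C} ∩→ {C}; cost 0
[col 2] DHQSVY: children DSVY:{C,G}, HQ:{C} ∩→ {C}; cost 0
[col 3] DS: children D:{C}, S:{T} ∪→ {C,T}; cost 1
[col 3] VY: children V:{A}, Y:{A} ∩→ {A}; cost 0
[col 3] DSVY: children DS:{C,T}, VY:{A} ∪→ {A,C,T}; cost 1
[col 3] HQ: children H:{C}, Q:{G} ∪→ {C,G}; cost 1
[col 3] DHQSVY: children DSVY:{A,C,T}, HQ:{C,G} ∩→ {C}; cost 0
per-site changes: [3, 3, 2, 3]; total = 11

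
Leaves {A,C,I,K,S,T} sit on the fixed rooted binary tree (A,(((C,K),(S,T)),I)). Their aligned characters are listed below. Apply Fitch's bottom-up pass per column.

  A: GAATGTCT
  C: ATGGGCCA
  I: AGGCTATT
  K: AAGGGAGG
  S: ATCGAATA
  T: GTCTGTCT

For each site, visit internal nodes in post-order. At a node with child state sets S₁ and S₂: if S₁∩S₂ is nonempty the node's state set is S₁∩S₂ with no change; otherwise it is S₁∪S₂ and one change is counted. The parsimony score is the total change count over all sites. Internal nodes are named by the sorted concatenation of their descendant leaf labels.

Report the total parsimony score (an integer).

[col 0] CK: children C:{A}, K:{A} ∩→ {A}; cost 0
[col 0] ST: children S:{A}, T:{G} ∪→ {A,G}; cost 1
[col 0] CKST: children CK:{A}, ST:{A,G} ∩→ {A}; cost 0
[col 0] CIKST: children CKST:{A}, I:{A} ∩→ {A}; cost 0
[col 0] ACIKST: children A:{G}, CIKST:{A} ∪→ {A,G}; cost 1
[col 1] CK: children C:{T}, K:{A} ∪→ {A,T}; cost 1
[col 1] ST: children S:{T}, T:{T} ∩→ {T}; cost 0
[col 1] CKST: children CK:{A,T}, ST:{T} ∩→ {T}; cost 0
[col 1] CIKST: children CKST:{T}, I:{G} ∪→ {G,T}; cost 1
[col 1] ACIKST: children A:{A}, CIKST:{G,T} ∪→ {A,G,T}; cost 1
[col 2] CK: children C:{G}, K:{G} ∩→ {G}; cost 0
[col 2] ST: children S:{C}, T:{C} ∩→ {C}; cost 0
[col 2] CKST: children CK:{G}, ST:{C} ∪→ {C,G}; cost 1
[col 2] CIKST: children CKST:{C,G}, I:{G} ∩→ {G}; cost 0
[col 2] ACIKST: children A:{A}, CIKST:{G} ∪→ {A,G}; cost 1
[col 3] CK: children C:{G}, K:{G} ∩→ {G}; cost 0
[col 3] ST: children S:{G}, T:{T} ∪→ {G,T}; cost 1
[col 3] CKST: children CK:{G}, ST:{G,T} ∩→ {G}; cost 0
[col 3] CIKST: children CKST:{G}, I:{C} ∪→ {C,G}; cost 1
[col 3] ACIKST: children A:{T}, CIKST:{C,G} ∪→ {C,G,T}; cost 1
[col 4] CK: children C:{G}, K:{G} ∩→ {G}; cost 0
[col 4] ST: children S:{A}, T:{G} ∪→ {A,G}; cost 1
[col 4] CKST: children CK:{G}, ST:{A,G} ∩→ {G}; cost 0
[col 4] CIKST: children CKST:{G}, I:{T} ∪→ {G,T}; cost 1
[col 4] ACIKST: children A:{G}, CIKST:{G,T} ∩→ {G}; cost 0
[col 5] CK: children C:{C}, K:{A} ∪→ {A,C}; cost 1
[col 5] ST: children S:{A}, T:{T} ∪→ {A,T}; cost 1
[col 5] CKST: children CK:{A,C}, ST:{A,T} ∩→ {A}; cost 0
[col 5] CIKST: children CKST:{A}, I:{A} ∩→ {A}; cost 0
[col 5] ACIKST: children A:{T}, CIKST:{A} ∪→ {A,T}; cost 1
[col 6] CK: children C:{C}, K:{G} ∪→ {C,G}; cost 1
[col 6] ST: children S:{T}, T:{C} ∪→ {C,T}; cost 1
[col 6] CKST: children CK:{C,G}, ST:{C,T} ∩→ {C}; cost 0
[col 6] CIKST: children CKST:{C}, I:{T} ∪→ {C,T}; cost 1
[col 6] ACIKST: children A:{C}, CIKST:{C,T} ∩→ {C}; cost 0
[col 7] CK: children C:{A}, K:{G} ∪→ {A,G}; cost 1
[col 7] ST: children S:{A}, T:{T} ∪→ {A,T}; cost 1
[col 7] CKST: children CK:{A,G}, ST:{A,T} ∩→ {A}; cost 0
[col 7] CIKST: children CKST:{A}, I:{T} ∪→ {A,T}; cost 1
[col 7] ACIKST: children A:{T}, CIKST:{A,T} ∩→ {T}; cost 0
per-site changes: [2, 3, 2, 3, 2, 3, 3, 3]; total = 21

21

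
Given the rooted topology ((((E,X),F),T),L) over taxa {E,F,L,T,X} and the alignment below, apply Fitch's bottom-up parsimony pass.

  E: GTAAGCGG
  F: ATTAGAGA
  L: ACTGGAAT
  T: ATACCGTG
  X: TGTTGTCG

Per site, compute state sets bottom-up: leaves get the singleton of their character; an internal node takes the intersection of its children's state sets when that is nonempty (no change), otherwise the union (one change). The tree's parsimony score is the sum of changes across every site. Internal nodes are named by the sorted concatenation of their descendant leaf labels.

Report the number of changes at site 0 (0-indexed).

[col 0] EX: children E:{G}, X:{T} ∪→ {G,T}; cost 1
[col 0] EFX: children EX:{G,T}, F:{A} ∪→ {A,G,T}; cost 1
[col 0] EFTX: children EFX:{A,G,T}, T:{A} ∩→ {A}; cost 0
[col 0] EFLTX: children EFTX:{A}, L:{A} ∩→ {A}; cost 0
[col 1] EX: children E:{T}, X:{G} ∪→ {G,T}; cost 1
[col 1] EFX: children EX:{G,T}, F:{T} ∩→ {T}; cost 0
[col 1] EFTX: children EFX:{T}, T:{T} ∩→ {T}; cost 0
[col 1] EFLTX: children EFTX:{T}, L:{C} ∪→ {C,T}; cost 1
[col 2] EX: children E:{A}, X:{T} ∪→ {A,T}; cost 1
[col 2] EFX: children EX:{A,T}, F:{T} ∩→ {T}; cost 0
[col 2] EFTX: children EFX:{T}, T:{A} ∪→ {A,T}; cost 1
[col 2] EFLTX: children EFTX:{A,T}, L:{T} ∩→ {T}; cost 0
[col 3] EX: children E:{A}, X:{T} ∪→ {A,T}; cost 1
[col 3] EFX: children EX:{A,T}, F:{A} ∩→ {A}; cost 0
[col 3] EFTX: children EFX:{A}, T:{C} ∪→ {A,C}; cost 1
[col 3] EFLTX: children EFTX:{A,C}, L:{G} ∪→ {A,C,G}; cost 1
[col 4] EX: children E:{G}, X:{G} ∩→ {G}; cost 0
[col 4] EFX: children EX:{G}, F:{G} ∩→ {G}; cost 0
[col 4] EFTX: children EFX:{G}, T:{C} ∪→ {C,G}; cost 1
[col 4] EFLTX: children EFTX:{C,G}, L:{G} ∩→ {G}; cost 0
[col 5] EX: children E:{C}, X:{T} ∪→ {C,T}; cost 1
[col 5] EFX: children EX:{C,T}, F:{A} ∪→ {A,C,T}; cost 1
[col 5] EFTX: children EFX:{A,C,T}, T:{G} ∪→ {A,C,G,T}; cost 1
[col 5] EFLTX: children EFTX:{A,C,G,T}, L:{A} ∩→ {A}; cost 0
[col 6] EX: children E:{G}, X:{C} ∪→ {C,G}; cost 1
[col 6] EFX: children EX:{C,G}, F:{G} ∩→ {G}; cost 0
[col 6] EFTX: children EFX:{G}, T:{T} ∪→ {G,T}; cost 1
[col 6] EFLTX: children EFTX:{G,T}, L:{A} ∪→ {A,G,T}; cost 1
[col 7] EX: children E:{G}, X:{G} ∩→ {G}; cost 0
[col 7] EFX: children EX:{G}, F:{A} ∪→ {A,G}; cost 1
[col 7] EFTX: children EFX:{A,G}, T:{G} ∩→ {G}; cost 0
[col 7] EFLTX: children EFTX:{G}, L:{T} ∪→ {G,T}; cost 1
per-site changes: [2, 2, 2, 3, 1, 3, 3, 2]; total = 18

2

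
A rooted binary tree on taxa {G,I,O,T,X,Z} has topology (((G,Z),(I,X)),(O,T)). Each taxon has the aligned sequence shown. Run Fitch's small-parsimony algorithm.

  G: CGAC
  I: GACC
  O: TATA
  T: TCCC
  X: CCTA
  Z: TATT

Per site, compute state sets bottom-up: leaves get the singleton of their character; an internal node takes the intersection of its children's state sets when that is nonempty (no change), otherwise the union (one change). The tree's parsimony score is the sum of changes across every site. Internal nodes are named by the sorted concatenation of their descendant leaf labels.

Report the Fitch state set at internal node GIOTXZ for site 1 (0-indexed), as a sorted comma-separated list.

GZ@0: {C} ∪ {T} = {C,T} (union, +1)
IX@0: {G} ∪ {C} = {C,G} (union, +1)
GIXZ@0: {C,T} ∩ {C,G} = {C} (intersection, +0)
OT@0: {T} ∩ {T} = {T} (intersection, +0)
GIOTXZ@0: {C} ∪ {T} = {C,T} (union, +1)
GZ@1: {G} ∪ {A} = {A,G} (union, +1)
IX@1: {A} ∪ {C} = {A,C} (union, +1)
GIXZ@1: {A,G} ∩ {A,C} = {A} (intersection, +0)
OT@1: {A} ∪ {C} = {A,C} (union, +1)
GIOTXZ@1: {A} ∩ {A,C} = {A} (intersection, +0)
GZ@2: {A} ∪ {T} = {A,T} (union, +1)
IX@2: {C} ∪ {T} = {C,T} (union, +1)
GIXZ@2: {A,T} ∩ {C,T} = {T} (intersection, +0)
OT@2: {T} ∪ {C} = {C,T} (union, +1)
GIOTXZ@2: {T} ∩ {C,T} = {T} (intersection, +0)
GZ@3: {C} ∪ {T} = {C,T} (union, +1)
IX@3: {C} ∪ {A} = {A,C} (union, +1)
GIXZ@3: {C,T} ∩ {A,C} = {C} (intersection, +0)
OT@3: {A} ∪ {C} = {A,C} (union, +1)
GIOTXZ@3: {C} ∩ {A,C} = {C} (intersection, +0)
per-site changes: [3, 3, 3, 3]; total = 12

A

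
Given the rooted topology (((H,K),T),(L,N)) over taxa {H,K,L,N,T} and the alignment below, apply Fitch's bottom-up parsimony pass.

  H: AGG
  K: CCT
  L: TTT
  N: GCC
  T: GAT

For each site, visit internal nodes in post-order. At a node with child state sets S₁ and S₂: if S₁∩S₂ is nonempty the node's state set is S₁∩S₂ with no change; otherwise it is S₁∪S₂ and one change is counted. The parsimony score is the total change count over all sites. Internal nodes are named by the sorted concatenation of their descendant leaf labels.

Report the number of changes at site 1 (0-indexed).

3

site 0, node HK: H={A} ∪ K={C} → {A,C} (+1)
site 0, node HKT: HK={A,C} ∪ T={G} → {A,C,G} (+1)
site 0, node LN: L={T} ∪ N={G} → {G,T} (+1)
site 0, node HKLNT: HKT={A,C,G} ∩ LN={G,T} → {G} (+0)
site 1, node HK: H={G} ∪ K={C} → {C,G} (+1)
site 1, node HKT: HK={C,G} ∪ T={A} → {A,C,G} (+1)
site 1, node LN: L={T} ∪ N={C} → {C,T} (+1)
site 1, node HKLNT: HKT={A,C,G} ∩ LN={C,T} → {C} (+0)
site 2, node HK: H={G} ∪ K={T} → {G,T} (+1)
site 2, node HKT: HK={G,T} ∩ T={T} → {T} (+0)
site 2, node LN: L={T} ∪ N={C} → {C,T} (+1)
site 2, node HKLNT: HKT={T} ∩ LN={C,T} → {T} (+0)
per-site changes: [3, 3, 2]; total = 8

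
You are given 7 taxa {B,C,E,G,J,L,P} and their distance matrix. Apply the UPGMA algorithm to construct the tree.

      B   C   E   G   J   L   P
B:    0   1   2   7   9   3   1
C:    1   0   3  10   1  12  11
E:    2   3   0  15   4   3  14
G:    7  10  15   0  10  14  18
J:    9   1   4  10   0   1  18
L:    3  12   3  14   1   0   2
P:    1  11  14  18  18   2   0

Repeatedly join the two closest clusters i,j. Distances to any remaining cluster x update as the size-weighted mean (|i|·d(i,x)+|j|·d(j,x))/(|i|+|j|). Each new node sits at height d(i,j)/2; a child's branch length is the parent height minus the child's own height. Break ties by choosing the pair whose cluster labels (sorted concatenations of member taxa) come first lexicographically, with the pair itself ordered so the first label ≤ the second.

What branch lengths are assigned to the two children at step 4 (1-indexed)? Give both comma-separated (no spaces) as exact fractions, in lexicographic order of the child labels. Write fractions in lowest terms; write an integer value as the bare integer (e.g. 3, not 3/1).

iteration 1: select B,C (d=1); attach at lengths (1/2, 1/2); label the merged cluster BC
  updated: d(BC,E)=5/2, d(BC,G)=17/2, d(BC,J)=5, d(BC,L)=15/2, d(BC,P)=6
iteration 2: select J,L (d=1); attach at lengths (1/2, 1/2); label the merged cluster JL
  updated: d(BC,JL)=25/4, d(E,JL)=7/2, d(G,JL)=12, d(JL,P)=10
iteration 3: select BC,E (d=5/2); attach at lengths (3/4, 5/4); label the merged cluster BCE
  updated: d(BCE,G)=32/3, d(BCE,JL)=16/3, d(BCE,P)=26/3
iteration 4: select BCE,JL (d=16/3); attach at lengths (17/12, 13/6); label the merged cluster BCEJL
  updated: d(BCEJL,G)=56/5, d(BCEJL,P)=46/5
iteration 5: select BCEJL,P (d=46/5); attach at lengths (29/15, 23/5); label the merged cluster BCEJLP
  updated: d(BCEJLP,G)=37/3
iteration 6: select BCEJLP,G (d=37/3); attach at lengths (47/30, 37/6); label the merged cluster BCEGJLP
final tree: (((((B:1/2,C:1/2):3/4,E:5/4):17/12,(J:1/2,L:1/2):13/6):29/15,P:23/5):47/30,G:37/6)
total length: 437/20

17/12,13/6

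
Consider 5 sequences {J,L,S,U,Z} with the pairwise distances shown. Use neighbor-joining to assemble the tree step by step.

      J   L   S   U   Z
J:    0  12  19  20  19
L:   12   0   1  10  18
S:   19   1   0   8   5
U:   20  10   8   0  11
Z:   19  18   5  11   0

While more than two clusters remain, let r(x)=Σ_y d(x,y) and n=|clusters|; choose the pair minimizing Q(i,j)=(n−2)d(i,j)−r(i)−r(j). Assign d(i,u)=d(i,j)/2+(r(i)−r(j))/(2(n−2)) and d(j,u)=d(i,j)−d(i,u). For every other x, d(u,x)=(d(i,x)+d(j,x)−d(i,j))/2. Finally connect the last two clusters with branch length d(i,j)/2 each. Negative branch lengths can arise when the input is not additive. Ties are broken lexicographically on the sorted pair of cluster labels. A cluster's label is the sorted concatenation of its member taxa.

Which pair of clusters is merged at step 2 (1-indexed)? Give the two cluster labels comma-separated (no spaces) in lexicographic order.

JL,U

step 1: merge (J,L) at d=12, Q=-75; branch lengths J→65/6, L→7/6; new cluster JL
  updated: d(JL,S)=4, d(JL,U)=9, d(JL,Z)=25/2
step 2: merge (JL,U) at d=9, Q=-71/2; branch lengths JL→31/8, U→41/8; new cluster JLU
  updated: d(JLU,S)=3/2, d(JLU,Z)=29/4
step 3: merge (JLU,S) at d=3/2, Q=-55/4; branch lengths JLU→15/8, S→-3/8; new cluster JLSU
  updated: d(JLSU,Z)=43/8
step 4: merge (JLSU,Z) at d=43/8; branch lengths JLSU→43/16, Z→43/16; new cluster JLSUZ
final tree: ((((J:65/6,L:7/6):31/8,U:41/8):15/8,S:-3/8):43/16,Z:43/16)
total length: 223/8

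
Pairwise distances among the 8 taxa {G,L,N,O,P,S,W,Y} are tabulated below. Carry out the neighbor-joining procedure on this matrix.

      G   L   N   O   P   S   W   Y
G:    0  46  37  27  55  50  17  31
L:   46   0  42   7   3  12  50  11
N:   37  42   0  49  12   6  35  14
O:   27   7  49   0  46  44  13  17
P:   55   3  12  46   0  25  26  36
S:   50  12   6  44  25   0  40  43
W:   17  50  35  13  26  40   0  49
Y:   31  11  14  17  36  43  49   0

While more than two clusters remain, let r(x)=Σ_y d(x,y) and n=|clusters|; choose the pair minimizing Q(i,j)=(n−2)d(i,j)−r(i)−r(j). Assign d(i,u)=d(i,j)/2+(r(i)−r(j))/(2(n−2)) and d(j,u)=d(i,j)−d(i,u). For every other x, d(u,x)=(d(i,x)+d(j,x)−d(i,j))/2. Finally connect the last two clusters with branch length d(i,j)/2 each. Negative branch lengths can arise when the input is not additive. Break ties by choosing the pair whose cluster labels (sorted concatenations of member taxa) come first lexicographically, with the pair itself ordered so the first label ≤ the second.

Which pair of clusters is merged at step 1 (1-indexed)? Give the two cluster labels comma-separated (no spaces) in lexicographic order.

G,W

iteration 1: select G,W (d=17, Q=-391); attach at lengths (45/4, 23/4); label the merged cluster GW
  updated: d(GW,L)=79/2, d(GW,N)=55/2, d(GW,O)=23/2, d(GW,P)=32, d(GW,S)=73/2, d(GW,Y)=63/2
iteration 2: select GW,O (d=23/2, Q=-591/2); attach at lengths (123/20, 107/20); label the merged cluster GOW
  updated: d(GOW,L)=35/2, d(GOW,N)=65/2, d(GOW,P)=133/4, d(GOW,S)=69/2, d(GOW,Y)=37/2
iteration 3: select N,S (d=6, Q=-203); attach at lengths (5/4, 19/4); label the merged cluster NS
  updated: d(GOW,NS)=61/2, d(L,NS)=24, d(NS,P)=31/2, d(NS,Y)=51/2
iteration 4: select NS,P (d=31/2, Q=-547/4); attach at lengths (217/24, 155/24); label the merged cluster NPS
  updated: d(GOW,NPS)=193/8, d(L,NPS)=23/4, d(NPS,Y)=23
iteration 5: select GOW,Y (d=37/2, Q=-605/8); attach at lengths (357/32, 235/32); label the merged cluster GOWY
  updated: d(GOWY,L)=5, d(GOWY,NPS)=229/16
iteration 6: select GOWY,L (d=5, Q=-401/16); attach at lengths (217/32, -57/32); label the merged cluster GLOWY
  updated: d(GLOWY,NPS)=241/32
iteration 7: select GLOWY,NPS (d=241/32); attach at lengths (241/64, 241/64); label the merged cluster GLNOPSWY
final tree: (((((G:45/4,W:23/4):123/20,O:107/20):357/32,Y:235/32):217/32,L:-57/32):241/64,((N:5/4,S:19/4):217/24,P:155/24):241/64)
total length: 2593/32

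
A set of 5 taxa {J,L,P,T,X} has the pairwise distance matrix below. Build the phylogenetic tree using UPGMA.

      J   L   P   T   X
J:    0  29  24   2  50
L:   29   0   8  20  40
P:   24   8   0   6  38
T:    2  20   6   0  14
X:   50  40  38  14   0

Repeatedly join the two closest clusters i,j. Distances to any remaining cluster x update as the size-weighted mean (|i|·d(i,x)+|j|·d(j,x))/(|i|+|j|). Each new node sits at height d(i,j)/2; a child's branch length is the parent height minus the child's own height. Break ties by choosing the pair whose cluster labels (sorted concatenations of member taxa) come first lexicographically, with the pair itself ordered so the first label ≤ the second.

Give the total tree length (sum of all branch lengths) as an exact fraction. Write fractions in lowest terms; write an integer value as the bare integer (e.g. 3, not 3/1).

iteration 1: select J,T (d=2); attach at lengths (1, 1); label the merged cluster JT
  updated: d(JT,L)=49/2, d(JT,P)=15, d(JT,X)=32
iteration 2: select L,P (d=8); attach at lengths (4, 4); label the merged cluster LP
  updated: d(JT,LP)=79/4, d(LP,X)=39
iteration 3: select JT,LP (d=79/4); attach at lengths (71/8, 47/8); label the merged cluster JLPT
  updated: d(JLPT,X)=71/2
iteration 4: select JLPT,X (d=71/2); attach at lengths (63/8, 71/4); label the merged cluster JLPTX
final tree: (((J:1,T:1):71/8,(L:4,P:4):47/8):63/8,X:71/4)
total length: 403/8

403/8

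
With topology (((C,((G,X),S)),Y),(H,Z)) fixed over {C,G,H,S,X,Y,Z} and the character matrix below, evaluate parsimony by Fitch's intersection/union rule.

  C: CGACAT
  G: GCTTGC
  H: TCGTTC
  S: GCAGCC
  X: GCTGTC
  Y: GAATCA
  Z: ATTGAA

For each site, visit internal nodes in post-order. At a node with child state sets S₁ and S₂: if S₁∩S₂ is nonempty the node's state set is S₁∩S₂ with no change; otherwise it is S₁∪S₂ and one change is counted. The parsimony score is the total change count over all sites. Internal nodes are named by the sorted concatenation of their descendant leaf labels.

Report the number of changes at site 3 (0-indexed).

site 0, node GX: G={G} ∩ X={G} → {G} (+0)
site 0, node GSX: GX={G} ∩ S={G} → {G} (+0)
site 0, node CGSX: C={C} ∪ GSX={G} → {C,G} (+1)
site 0, node CGSXY: CGSX={C,G} ∩ Y={G} → {G} (+0)
site 0, node HZ: H={T} ∪ Z={A} → {A,T} (+1)
site 0, node CGHSXYZ: CGSXY={G} ∪ HZ={A,T} → {A,G,T} (+1)
site 1, node GX: G={C} ∩ X={C} → {C} (+0)
site 1, node GSX: GX={C} ∩ S={C} → {C} (+0)
site 1, node CGSX: C={G} ∪ GSX={C} → {C,G} (+1)
site 1, node CGSXY: CGSX={C,G} ∪ Y={A} → {A,C,G} (+1)
site 1, node HZ: H={C} ∪ Z={T} → {C,T} (+1)
site 1, node CGHSXYZ: CGSXY={A,C,G} ∩ HZ={C,T} → {C} (+0)
site 2, node GX: G={T} ∩ X={T} → {T} (+0)
site 2, node GSX: GX={T} ∪ S={A} → {A,T} (+1)
site 2, node CGSX: C={A} ∩ GSX={A,T} → {A} (+0)
site 2, node CGSXY: CGSX={A} ∩ Y={A} → {A} (+0)
site 2, node HZ: H={G} ∪ Z={T} → {G,T} (+1)
site 2, node CGHSXYZ: CGSXY={A} ∪ HZ={G,T} → {A,G,T} (+1)
site 3, node GX: G={T} ∪ X={G} → {G,T} (+1)
site 3, node GSX: GX={G,T} ∩ S={G} → {G} (+0)
site 3, node CGSX: C={C} ∪ GSX={G} → {C,G} (+1)
site 3, node CGSXY: CGSX={C,G} ∪ Y={T} → {C,G,T} (+1)
site 3, node HZ: H={T} ∪ Z={G} → {G,T} (+1)
site 3, node CGHSXYZ: CGSXY={C,G,T} ∩ HZ={G,T} → {G,T} (+0)
site 4, node GX: G={G} ∪ X={T} → {G,T} (+1)
site 4, node GSX: GX={G,T} ∪ S={C} → {C,G,T} (+1)
site 4, node CGSX: C={A} ∪ GSX={C,G,T} → {A,C,G,T} (+1)
site 4, node CGSXY: CGSX={A,C,G,T} ∩ Y={C} → {C} (+0)
site 4, node HZ: H={T} ∪ Z={A} → {A,T} (+1)
site 4, node CGHSXYZ: CGSXY={C} ∪ HZ={A,T} → {A,C,T} (+1)
site 5, node GX: G={C} ∩ X={C} → {C} (+0)
site 5, node GSX: GX={C} ∩ S={C} → {C} (+0)
site 5, node CGSX: C={T} ∪ GSX={C} → {C,T} (+1)
site 5, node CGSXY: CGSX={C,T} ∪ Y={A} → {A,C,T} (+1)
site 5, node HZ: H={C} ∪ Z={A} → {A,C} (+1)
site 5, node CGHSXYZ: CGSXY={A,C,T} ∩ HZ={A,C} → {A,C} (+0)
per-site changes: [3, 3, 3, 4, 5, 3]; total = 21

4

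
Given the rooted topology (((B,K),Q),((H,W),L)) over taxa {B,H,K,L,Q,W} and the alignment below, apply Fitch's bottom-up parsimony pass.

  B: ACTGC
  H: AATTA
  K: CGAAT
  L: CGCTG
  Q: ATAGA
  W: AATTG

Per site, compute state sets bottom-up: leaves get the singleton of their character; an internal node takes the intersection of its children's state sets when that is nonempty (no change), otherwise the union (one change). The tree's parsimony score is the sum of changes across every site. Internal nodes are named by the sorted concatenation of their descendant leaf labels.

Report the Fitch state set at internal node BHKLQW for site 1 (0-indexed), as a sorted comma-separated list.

G

[col 0] BK: children B:{A}, K:{C} ∪→ {A,C}; cost 1
[col 0] BKQ: children BK:{A,C}, Q:{A} ∩→ {A}; cost 0
[col 0] HW: children H:{A}, W:{A} ∩→ {A}; cost 0
[col 0] HLW: children HW:{A}, L:{C} ∪→ {A,C}; cost 1
[col 0] BHKLQW: children BKQ:{A}, HLW:{A,C} ∩→ {A}; cost 0
[col 1] BK: children B:{C}, K:{G} ∪→ {C,G}; cost 1
[col 1] BKQ: children BK:{C,G}, Q:{T} ∪→ {C,G,T}; cost 1
[col 1] HW: children H:{A}, W:{A} ∩→ {A}; cost 0
[col 1] HLW: children HW:{A}, L:{G} ∪→ {A,G}; cost 1
[col 1] BHKLQW: children BKQ:{C,G,T}, HLW:{A,G} ∩→ {G}; cost 0
[col 2] BK: children B:{T}, K:{A} ∪→ {A,T}; cost 1
[col 2] BKQ: children BK:{A,T}, Q:{A} ∩→ {A}; cost 0
[col 2] HW: children H:{T}, W:{T} ∩→ {T}; cost 0
[col 2] HLW: children HW:{T}, L:{C} ∪→ {C,T}; cost 1
[col 2] BHKLQW: children BKQ:{A}, HLW:{C,T} ∪→ {A,C,T}; cost 1
[col 3] BK: children B:{G}, K:{A} ∪→ {A,G}; cost 1
[col 3] BKQ: children BK:{A,G}, Q:{G} ∩→ {G}; cost 0
[col 3] HW: children H:{T}, W:{T} ∩→ {T}; cost 0
[col 3] HLW: children HW:{T}, L:{T} ∩→ {T}; cost 0
[col 3] BHKLQW: children BKQ:{G}, HLW:{T} ∪→ {G,T}; cost 1
[col 4] BK: children B:{C}, K:{T} ∪→ {C,T}; cost 1
[col 4] BKQ: children BK:{C,T}, Q:{A} ∪→ {A,C,T}; cost 1
[col 4] HW: children H:{A}, W:{G} ∪→ {A,G}; cost 1
[col 4] HLW: children HW:{A,G}, L:{G} ∩→ {G}; cost 0
[col 4] BHKLQW: children BKQ:{A,C,T}, HLW:{G} ∪→ {A,C,G,T}; cost 1
per-site changes: [2, 3, 3, 2, 4]; total = 14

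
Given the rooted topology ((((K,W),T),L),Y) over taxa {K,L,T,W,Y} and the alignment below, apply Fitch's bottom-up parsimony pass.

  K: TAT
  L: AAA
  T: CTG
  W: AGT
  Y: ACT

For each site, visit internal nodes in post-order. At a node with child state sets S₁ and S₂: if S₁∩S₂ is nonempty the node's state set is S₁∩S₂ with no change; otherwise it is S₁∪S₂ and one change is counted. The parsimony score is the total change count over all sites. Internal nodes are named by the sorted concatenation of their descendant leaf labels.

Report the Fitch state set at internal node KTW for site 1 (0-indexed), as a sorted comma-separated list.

[col 0] KW: children K:{T}, W:{A} ∪→ {A,T}; cost 1
[col 0] KTW: children KW:{A,T}, T:{C} ∪→ {A,C,T}; cost 1
[col 0] KLTW: children KTW:{A,C,T}, L:{A} ∩→ {A}; cost 0
[col 0] KLTWY: children KLTW:{A}, Y:{A} ∩→ {A}; cost 0
[col 1] KW: children K:{A}, W:{G} ∪→ {A,G}; cost 1
[col 1] KTW: children KW:{A,G}, T:{T} ∪→ {A,G,T}; cost 1
[col 1] KLTW: children KTW:{A,G,T}, L:{A} ∩→ {A}; cost 0
[col 1] KLTWY: children KLTW:{A}, Y:{C} ∪→ {A,C}; cost 1
[col 2] KW: children K:{T}, W:{T} ∩→ {T}; cost 0
[col 2] KTW: children KW:{T}, T:{G} ∪→ {G,T}; cost 1
[col 2] KLTW: children KTW:{G,T}, L:{A} ∪→ {A,G,T}; cost 1
[col 2] KLTWY: children KLTW:{A,G,T}, Y:{T} ∩→ {T}; cost 0
per-site changes: [2, 3, 2]; total = 7

A,G,T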